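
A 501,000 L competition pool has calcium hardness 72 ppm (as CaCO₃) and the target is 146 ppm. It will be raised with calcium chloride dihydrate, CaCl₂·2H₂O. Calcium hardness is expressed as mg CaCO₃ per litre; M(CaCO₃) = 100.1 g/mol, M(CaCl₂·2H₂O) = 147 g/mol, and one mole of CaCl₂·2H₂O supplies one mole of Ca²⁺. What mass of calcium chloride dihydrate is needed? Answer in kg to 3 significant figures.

Hardness to add: (146 − 72) = 74 mg/L as CaCO₃ × 501,000 L = 37,070 g as CaCO₃.
Moles of Ca²⁺ (1 mol Ca²⁺ ≡ 1 mol CaCO₃): 37,070 / 100.1 g/mol = 370.4 mol.
Mass of CaCl₂·2H₂O: 370.4 × 147 = 54,440 g.

54.4 kg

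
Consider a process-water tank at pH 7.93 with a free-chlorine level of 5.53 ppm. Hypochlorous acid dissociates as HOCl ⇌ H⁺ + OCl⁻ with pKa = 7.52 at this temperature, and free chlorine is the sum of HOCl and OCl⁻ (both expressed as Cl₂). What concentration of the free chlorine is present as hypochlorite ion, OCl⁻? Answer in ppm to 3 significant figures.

[OCl⁻]/[HOCl] = 10^(pH − pKa) = 10^(7.93 − 7.52) = 10^0.41 = 2.57.
Fraction as HOCl = 1 / (1 + 2.57) = 0.2801.
OCl⁻ = (1 − 0.2801) × 5.53 ppm = 3.981 ppm.

3.98 ppm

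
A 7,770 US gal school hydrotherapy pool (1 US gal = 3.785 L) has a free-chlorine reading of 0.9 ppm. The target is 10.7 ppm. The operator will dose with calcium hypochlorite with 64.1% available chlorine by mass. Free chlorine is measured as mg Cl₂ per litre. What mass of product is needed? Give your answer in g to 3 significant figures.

Volume: 7,770 US gal × 3.785 L/gal = 29,409 L.
Chlorine deficit: 10.7 − 0.9 = 9.8 ppm = 9.8 mg/L as Cl₂.
Cl₂ equivalent needed: 9.8 mg/L × 29,409 L = 288,200 mg = 288.2 g.
Product at 64.1% available chlorine: 288.2 / 0.641 = 449.6 g.

450 g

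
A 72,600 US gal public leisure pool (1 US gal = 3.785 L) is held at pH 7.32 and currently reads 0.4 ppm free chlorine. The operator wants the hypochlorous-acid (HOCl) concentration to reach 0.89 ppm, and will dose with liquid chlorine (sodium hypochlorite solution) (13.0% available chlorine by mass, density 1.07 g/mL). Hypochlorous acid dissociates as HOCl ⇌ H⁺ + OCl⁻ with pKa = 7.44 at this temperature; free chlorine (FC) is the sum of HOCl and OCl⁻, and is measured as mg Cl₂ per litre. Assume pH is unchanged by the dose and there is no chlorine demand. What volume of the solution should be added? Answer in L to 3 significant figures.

Volume: 72,600 US gal × 3.785 L/gal = 274,791 L.
[OCl⁻]/[HOCl] = 10^(pH − pKa) = 10^(7.32 − 7.44) = 0.7586; fraction as HOCl = 1/(1 + 0.7586) = 0.5686.
Free chlorine required for 0.89 ppm HOCl: 0.89 / 0.5686 = 1.565 ppm.
FC to add: 1.565 − 0.4 = 1.165 mg/L as Cl₂.
Cl₂ equivalent: 1.165 mg/L × 274,791 L = 320.2 g.
Product at 13.0% available Cl: 320.2 / 0.13 = 2463 g.
Volume: 2463 g ÷ 1.07 g/mL = 2302 mL.

2.30 L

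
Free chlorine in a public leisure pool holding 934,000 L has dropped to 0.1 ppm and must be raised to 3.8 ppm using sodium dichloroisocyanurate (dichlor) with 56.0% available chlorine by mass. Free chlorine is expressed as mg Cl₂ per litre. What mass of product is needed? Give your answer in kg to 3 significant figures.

6.17 kg

Chlorine deficit: 3.8 − 0.1 = 3.7 ppm = 3.7 mg/L as Cl₂.
Cl₂ equivalent needed: 3.7 mg/L × 934,000 L = 3,456,000 mg = 3456 g.
Product at 56.0% available chlorine: 3456 / 0.56 = 6171 g.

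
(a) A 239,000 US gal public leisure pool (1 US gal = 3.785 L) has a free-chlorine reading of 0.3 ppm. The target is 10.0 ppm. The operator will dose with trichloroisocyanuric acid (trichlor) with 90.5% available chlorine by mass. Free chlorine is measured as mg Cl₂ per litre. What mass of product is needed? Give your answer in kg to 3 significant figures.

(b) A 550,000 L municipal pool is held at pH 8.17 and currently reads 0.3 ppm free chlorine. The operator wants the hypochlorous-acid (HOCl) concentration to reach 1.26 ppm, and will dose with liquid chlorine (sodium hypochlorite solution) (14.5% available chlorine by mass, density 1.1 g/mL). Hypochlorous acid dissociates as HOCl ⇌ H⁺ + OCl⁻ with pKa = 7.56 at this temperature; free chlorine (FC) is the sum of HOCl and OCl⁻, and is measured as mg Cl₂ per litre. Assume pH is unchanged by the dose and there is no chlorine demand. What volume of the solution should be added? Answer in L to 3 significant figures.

(a) 9.70 kg; (b) 21.0 L

(a) Volume: 239,000 US gal × 3.785 L/gal = 904,615 L.
(a) Chlorine deficit: 10.0 − 0.3 = 9.7 ppm = 9.7 mg/L as Cl₂.
(a) Cl₂ equivalent needed: 9.7 mg/L × 904,615 L = 8,775,000 mg = 8775 g.
(a) Product at 90.5% available chlorine: 8775 / 0.905 = 9696 g.

(b) [OCl⁻]/[HOCl] = 10^(pH − pKa) = 10^(8.17 − 7.56) = 4.074; fraction as HOCl = 1/(1 + 4.074) = 0.1971.
(b) Free chlorine required for 1.26 ppm HOCl: 1.26 / 0.1971 = 6.393 ppm.
(b) FC to add: 6.393 − 0.3 = 6.093 mg/L as Cl₂.
(b) Cl₂ equivalent: 6.093 mg/L × 550,000 L = 3351 g.
(b) Product at 14.5% available Cl: 3351 / 0.145 = 23,110 g.
(b) Volume: 23,110 g ÷ 1.1 g/mL = 21,010 mL.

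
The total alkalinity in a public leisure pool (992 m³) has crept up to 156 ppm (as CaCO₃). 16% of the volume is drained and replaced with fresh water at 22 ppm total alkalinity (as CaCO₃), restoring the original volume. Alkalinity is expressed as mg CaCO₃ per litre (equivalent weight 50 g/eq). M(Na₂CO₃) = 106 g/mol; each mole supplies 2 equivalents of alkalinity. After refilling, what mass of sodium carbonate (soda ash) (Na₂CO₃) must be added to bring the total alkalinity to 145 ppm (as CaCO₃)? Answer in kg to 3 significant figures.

11.0 kg

Volume: 992 m³ = 992,000 L.
After draining 16% and refilling: 156 × 0.84 + 22 × 0.16 = 134.56 ppm.
Deficit to target: 145 − 134.56 = 10.44 mg/L.
As CaCO₃: 10.44 mg/L × 992,000 L = 10,360 g; ÷ 50 g/eq ÷ 2 = 103.6 mol Na₂CO₃.
Mass: 103.6 × 106 = 10,980 g.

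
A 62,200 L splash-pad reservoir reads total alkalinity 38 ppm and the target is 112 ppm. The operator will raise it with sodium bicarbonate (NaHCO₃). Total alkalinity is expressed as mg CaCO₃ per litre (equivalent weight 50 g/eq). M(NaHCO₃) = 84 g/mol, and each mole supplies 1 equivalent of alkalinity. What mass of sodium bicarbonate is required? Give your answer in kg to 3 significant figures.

7.73 kg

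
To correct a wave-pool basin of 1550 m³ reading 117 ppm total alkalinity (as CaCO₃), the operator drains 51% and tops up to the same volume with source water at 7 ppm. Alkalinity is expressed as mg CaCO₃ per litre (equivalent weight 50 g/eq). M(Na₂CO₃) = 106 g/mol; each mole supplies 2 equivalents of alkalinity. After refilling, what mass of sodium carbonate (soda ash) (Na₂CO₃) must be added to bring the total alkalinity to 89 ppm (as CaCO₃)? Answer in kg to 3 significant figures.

46.2 kg

Volume: 1550 m³ = 1,550,000 L.
After draining 51% and refilling: 117 × 0.49 + 7 × 0.51 = 60.9 ppm.
Deficit to target: 89 − 60.9 = 28.1 mg/L.
As CaCO₃: 28.1 mg/L × 1,550,000 L = 43,560 g; ÷ 50 g/eq ÷ 2 = 435.6 mol Na₂CO₃.
Mass: 435.6 × 106 = 46,170 g.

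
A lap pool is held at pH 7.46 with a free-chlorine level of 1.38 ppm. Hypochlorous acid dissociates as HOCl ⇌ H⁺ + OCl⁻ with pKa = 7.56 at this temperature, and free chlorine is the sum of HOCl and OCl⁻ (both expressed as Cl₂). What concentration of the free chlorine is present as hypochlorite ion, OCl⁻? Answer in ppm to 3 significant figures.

[OCl⁻]/[HOCl] = 10^(pH − pKa) = 10^(7.46 − 7.56) = 10^-0.10 = 0.7943.
Fraction as HOCl = 1 / (1 + 0.7943) = 0.5573.
OCl⁻ = (1 − 0.5573) × 1.38 ppm = 0.6109 ppm.

0.611 ppm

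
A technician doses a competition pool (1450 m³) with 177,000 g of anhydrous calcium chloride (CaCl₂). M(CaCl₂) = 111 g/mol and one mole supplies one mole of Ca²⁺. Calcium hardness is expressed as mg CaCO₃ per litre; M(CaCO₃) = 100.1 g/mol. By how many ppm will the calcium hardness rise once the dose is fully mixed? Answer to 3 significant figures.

Volume: 1450 m³ = 1,450,000 L.
Moles of Ca²⁺: 177,000 g ÷ 111 g/mol = 1595 mol.
As CaCO₃: 1595 mol × 100.1 g/mol = 159,600 g.
Rise: 159,600 g / 1,450,000 L × 1000 = 110.1 mg/L.

110 ppm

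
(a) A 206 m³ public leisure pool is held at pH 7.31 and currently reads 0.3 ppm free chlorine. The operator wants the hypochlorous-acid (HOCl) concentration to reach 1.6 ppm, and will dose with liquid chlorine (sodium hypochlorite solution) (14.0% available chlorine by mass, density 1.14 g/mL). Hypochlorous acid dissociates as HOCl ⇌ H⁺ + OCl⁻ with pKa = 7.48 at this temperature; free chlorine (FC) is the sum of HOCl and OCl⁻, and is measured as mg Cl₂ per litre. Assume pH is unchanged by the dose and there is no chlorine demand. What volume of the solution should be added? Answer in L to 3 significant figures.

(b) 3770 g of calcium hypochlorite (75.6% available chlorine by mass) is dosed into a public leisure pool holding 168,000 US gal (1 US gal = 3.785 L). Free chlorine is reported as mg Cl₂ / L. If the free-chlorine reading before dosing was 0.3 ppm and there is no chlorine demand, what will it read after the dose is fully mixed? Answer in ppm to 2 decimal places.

(a) 3.07 L; (b) 4.78 ppm

(a) Volume: 206 m³ = 206,000 L.
(a) [OCl⁻]/[HOCl] = 10^(pH − pKa) = 10^(7.31 − 7.48) = 0.6761; fraction as HOCl = 1/(1 + 0.6761) = 0.5966.
(a) Free chlorine required for 1.6 ppm HOCl: 1.6 / 0.5966 = 2.682 ppm.
(a) FC to add: 2.682 − 0.3 = 2.382 mg/L as Cl₂.
(a) Cl₂ equivalent: 2.382 mg/L × 206,000 L = 490.6 g.
(a) Product at 14.0% available Cl: 490.6 / 0.14 = 3505 g.
(a) Volume: 3505 g ÷ 1.14 g/mL = 3074 mL.

(b) Volume: 168,000 US gal × 3.785 L/gal = 635,880 L.
(b) Available chlorine delivered: 3770 g × 0.756 = 2850 g as Cl₂.
(b) Concentration rise: 2850 g / 635,880 L = 4.482 mg/L = 4.48 ppm.
(b) Final FC: 0.3 + 4.48 = 4.78 ppm.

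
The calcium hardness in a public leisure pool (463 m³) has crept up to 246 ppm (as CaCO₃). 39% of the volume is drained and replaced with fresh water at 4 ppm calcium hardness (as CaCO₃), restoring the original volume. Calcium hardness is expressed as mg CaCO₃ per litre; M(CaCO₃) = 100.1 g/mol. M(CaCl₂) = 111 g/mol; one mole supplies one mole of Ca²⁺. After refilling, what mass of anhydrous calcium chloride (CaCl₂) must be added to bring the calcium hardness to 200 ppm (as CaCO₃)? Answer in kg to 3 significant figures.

24.8 kg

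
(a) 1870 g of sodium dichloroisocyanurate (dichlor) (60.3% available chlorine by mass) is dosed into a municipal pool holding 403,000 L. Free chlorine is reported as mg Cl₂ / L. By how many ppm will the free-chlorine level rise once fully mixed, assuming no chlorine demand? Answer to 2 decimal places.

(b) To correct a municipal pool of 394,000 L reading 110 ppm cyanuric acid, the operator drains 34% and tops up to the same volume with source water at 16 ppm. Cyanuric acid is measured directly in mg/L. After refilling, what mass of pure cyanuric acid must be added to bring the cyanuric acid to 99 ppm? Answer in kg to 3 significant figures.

(a) 2.80 ppm; (b) 8.26 kg

(a) Available chlorine delivered: 1870 g × 0.603 = 1128 g as Cl₂.
(a) Concentration rise: 1128 g / 403,000 L = 2.798 mg/L = 2.80 ppm.

(b) After draining 34% and refilling: 110 × 0.66 + 16 × 0.34 = 78.04 ppm.
(b) Deficit to target: 99 − 78.04 = 20.96 mg/L.
(b) Mass: 20.96 mg/L × 394,000 L = 8258 g cyanuric acid.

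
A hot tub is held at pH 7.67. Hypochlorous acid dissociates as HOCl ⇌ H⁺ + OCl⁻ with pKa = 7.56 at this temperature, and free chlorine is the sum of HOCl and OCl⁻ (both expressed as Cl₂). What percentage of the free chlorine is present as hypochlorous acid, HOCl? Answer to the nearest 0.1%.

[OCl⁻]/[HOCl] = 10^(pH − pKa) = 10^(7.67 − 7.56) = 10^0.11 = 1.288.
Fraction as HOCl = 1 / (1 + 1.288) = 0.437.

43.7%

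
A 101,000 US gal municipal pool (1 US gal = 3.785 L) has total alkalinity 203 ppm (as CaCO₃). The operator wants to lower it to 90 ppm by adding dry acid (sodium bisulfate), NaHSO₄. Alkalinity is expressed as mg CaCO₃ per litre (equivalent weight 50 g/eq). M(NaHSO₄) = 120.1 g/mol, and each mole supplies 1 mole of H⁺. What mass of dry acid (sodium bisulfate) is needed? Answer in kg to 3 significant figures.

104 kg

Volume: 101,000 US gal × 3.785 L/gal = 382,285 L.
Alkalinity to neutralize: (203 − 90) = 113 mg/L as CaCO₃ × 382,285 L = 43,200 g as CaCO₃.
Equivalents of H⁺ required: 43,200 ÷ 50 g/eq = 864 eq = 864 mol NaHSO₄.
Mass of NaHSO₄: 864 × 120.1 = 103,800 g.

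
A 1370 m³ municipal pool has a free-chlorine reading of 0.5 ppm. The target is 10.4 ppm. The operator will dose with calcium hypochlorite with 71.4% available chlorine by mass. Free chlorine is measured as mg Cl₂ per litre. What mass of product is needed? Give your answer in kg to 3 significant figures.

19.0 kg

Volume: 1370 m³ = 1,370,000 L.
Chlorine deficit: 10.4 − 0.5 = 9.9 ppm = 9.9 mg/L as Cl₂.
Cl₂ equivalent needed: 9.9 mg/L × 1,370,000 L = 13,560,000 mg = 13,560 g.
Product at 71.4% available chlorine: 13,560 / 0.714 = 19,000 g.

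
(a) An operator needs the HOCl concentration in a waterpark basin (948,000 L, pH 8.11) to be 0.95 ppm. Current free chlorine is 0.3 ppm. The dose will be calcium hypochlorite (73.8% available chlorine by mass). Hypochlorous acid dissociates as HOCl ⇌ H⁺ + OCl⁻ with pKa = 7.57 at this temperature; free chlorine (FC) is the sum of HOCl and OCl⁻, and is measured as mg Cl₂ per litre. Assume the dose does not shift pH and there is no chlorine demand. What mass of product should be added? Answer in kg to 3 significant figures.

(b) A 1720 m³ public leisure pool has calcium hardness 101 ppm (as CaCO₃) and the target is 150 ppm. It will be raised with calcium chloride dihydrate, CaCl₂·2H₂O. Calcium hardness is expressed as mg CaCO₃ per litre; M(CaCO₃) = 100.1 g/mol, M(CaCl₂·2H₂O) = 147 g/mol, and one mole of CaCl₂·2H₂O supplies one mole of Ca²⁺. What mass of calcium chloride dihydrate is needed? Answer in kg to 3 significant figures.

(a) [OCl⁻]/[HOCl] = 10^(pH − pKa) = 10^(8.11 − 7.57) = 3.467; fraction as HOCl = 1/(1 + 3.467) = 0.2238.
(a) Free chlorine required for 0.95 ppm HOCl: 0.95 / 0.2238 = 4.244 ppm.
(a) FC to add: 4.244 − 0.3 = 3.944 mg/L as Cl₂.
(a) Cl₂ equivalent: 3.944 mg/L × 948,000 L = 3739 g.
(a) Product at 73.8% available Cl: 3739 / 0.738 = 5066 g.

(b) Volume: 1720 m³ = 1,720,000 L.
(b) Hardness to add: (150 − 101) = 49 mg/L as CaCO₃ × 1,720,000 L = 84,280 g as CaCO₃.
(b) Moles of Ca²⁺ (1 mol Ca²⁺ ≡ 1 mol CaCO₃): 84,280 / 100.1 g/mol = 842 mol.
(b) Mass of CaCl₂·2H₂O: 842 × 147 = 123,800 g.

(a) 5.07 kg; (b) 124 kg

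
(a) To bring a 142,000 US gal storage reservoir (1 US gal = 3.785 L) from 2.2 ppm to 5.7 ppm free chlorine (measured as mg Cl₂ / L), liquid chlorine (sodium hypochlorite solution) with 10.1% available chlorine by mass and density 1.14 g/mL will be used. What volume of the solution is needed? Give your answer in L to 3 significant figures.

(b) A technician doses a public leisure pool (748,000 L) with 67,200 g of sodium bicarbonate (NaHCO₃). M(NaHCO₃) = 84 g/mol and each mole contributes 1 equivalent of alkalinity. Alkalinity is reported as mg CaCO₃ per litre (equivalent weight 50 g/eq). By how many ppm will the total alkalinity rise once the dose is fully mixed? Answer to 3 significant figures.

(a) Volume: 142,000 US gal × 3.785 L/gal = 537,470 L.
(a) Chlorine deficit: 5.7 − 2.2 = 3.5 ppm = 3.5 mg/L as Cl₂.
(a) Cl₂ equivalent needed: 3.5 mg/L × 537,470 L = 1,881,000 mg = 1881 g.
(a) Product at 10.1% available chlorine: 1881 / 0.101 = 18,630 g.
(a) Volume at density 1.14 g/mL: 18,630 g ÷ 1.14 g/mL = 16,340 mL.

(b) Moles of NaHCO₃: 67,200 g ÷ 84 g/mol = 800 mol → 800 eq of alkalinity.
(b) As CaCO₃: 800 eq × 50 g/eq = 40,000 g.
(b) Rise: 40,000 g / 748,000 L × 1000 = 53.48 mg/L.

(a) 16.3 L; (b) 53.5 ppm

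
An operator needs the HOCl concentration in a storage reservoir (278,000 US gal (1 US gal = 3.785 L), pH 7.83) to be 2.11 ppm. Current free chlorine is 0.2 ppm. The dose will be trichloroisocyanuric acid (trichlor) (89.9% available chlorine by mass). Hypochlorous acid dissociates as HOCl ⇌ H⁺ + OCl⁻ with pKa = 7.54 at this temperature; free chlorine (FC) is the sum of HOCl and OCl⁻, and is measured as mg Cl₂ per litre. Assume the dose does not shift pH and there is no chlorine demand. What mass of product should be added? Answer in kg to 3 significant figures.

Volume: 278,000 US gal × 3.785 L/gal = 1,052,230 L.
[OCl⁻]/[HOCl] = 10^(pH − pKa) = 10^(7.83 − 7.54) = 1.95; fraction as HOCl = 1/(1 + 1.95) = 0.339.
Free chlorine required for 2.11 ppm HOCl: 2.11 / 0.339 = 6.224 ppm.
FC to add: 6.224 − 0.2 = 6.024 mg/L as Cl₂.
Cl₂ equivalent: 6.024 mg/L × 1,052,230 L = 6339 g.
Product at 89.9% available Cl: 6339 / 0.899 = 7051 g.

7.05 kg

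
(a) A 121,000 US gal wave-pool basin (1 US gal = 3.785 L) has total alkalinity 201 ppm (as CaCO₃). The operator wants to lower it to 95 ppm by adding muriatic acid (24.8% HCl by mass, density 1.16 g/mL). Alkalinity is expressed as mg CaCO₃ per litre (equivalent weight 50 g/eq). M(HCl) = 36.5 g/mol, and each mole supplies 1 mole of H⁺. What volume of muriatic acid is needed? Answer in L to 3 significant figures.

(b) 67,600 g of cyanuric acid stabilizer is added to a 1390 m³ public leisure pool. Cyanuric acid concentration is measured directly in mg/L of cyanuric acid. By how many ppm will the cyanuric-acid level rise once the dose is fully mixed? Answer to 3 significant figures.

(a) 123 L; (b) 48.6 ppm

(a) Volume: 121,000 US gal × 3.785 L/gal = 457,985 L.
(a) Alkalinity to neutralize: (201 − 95) = 106 mg/L as CaCO₃ × 457,985 L = 48,550 g as CaCO₃.
(a) Equivalents of H⁺ required: 48,550 ÷ 50 g/eq = 970.9 eq = 970.9 mol HCl.
(a) Mass of HCl: 970.9 × 36.5 = 35,440 g.
(a) Mass of 24.8% solution: 35,440 / 0.248 = 142,900 g.
(a) Volume: 142,900 g ÷ 1.16 g/mL = 123,200 mL.

(b) Volume: 1390 m³ = 1,390,000 L.
(b) Rise: 67,600 g / 1,390,000 L × 1000 = 48.63 mg/L.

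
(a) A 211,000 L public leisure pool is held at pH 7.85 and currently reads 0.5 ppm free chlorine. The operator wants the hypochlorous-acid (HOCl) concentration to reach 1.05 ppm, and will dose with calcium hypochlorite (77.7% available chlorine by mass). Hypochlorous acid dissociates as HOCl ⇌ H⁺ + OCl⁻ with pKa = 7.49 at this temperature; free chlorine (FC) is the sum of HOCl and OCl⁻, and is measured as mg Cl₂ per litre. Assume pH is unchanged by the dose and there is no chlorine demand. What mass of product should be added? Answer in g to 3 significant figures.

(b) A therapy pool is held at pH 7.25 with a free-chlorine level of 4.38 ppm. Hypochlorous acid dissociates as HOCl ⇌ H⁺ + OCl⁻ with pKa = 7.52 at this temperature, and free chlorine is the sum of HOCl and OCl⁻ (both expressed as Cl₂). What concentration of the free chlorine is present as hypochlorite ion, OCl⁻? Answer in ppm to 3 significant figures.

(a) 803 g; (b) 1.53 ppm

(a) [OCl⁻]/[HOCl] = 10^(pH − pKa) = 10^(7.85 − 7.49) = 2.291; fraction as HOCl = 1/(1 + 2.291) = 0.3039.
(a) Free chlorine required for 1.05 ppm HOCl: 1.05 / 0.3039 = 3.455 ppm.
(a) FC to add: 3.455 − 0.5 = 2.955 mg/L as Cl₂.
(a) Cl₂ equivalent: 2.955 mg/L × 211,000 L = 623.6 g.
(a) Product at 77.7% available Cl: 623.6 / 0.777 = 802.6 g.

(b) [OCl⁻]/[HOCl] = 10^(pH − pKa) = 10^(7.25 − 7.52) = 10^-0.27 = 0.537.
(b) Fraction as HOCl = 1 / (1 + 0.537) = 0.6506.
(b) OCl⁻ = (1 − 0.6506) × 4.38 ppm = 1.53 ppm.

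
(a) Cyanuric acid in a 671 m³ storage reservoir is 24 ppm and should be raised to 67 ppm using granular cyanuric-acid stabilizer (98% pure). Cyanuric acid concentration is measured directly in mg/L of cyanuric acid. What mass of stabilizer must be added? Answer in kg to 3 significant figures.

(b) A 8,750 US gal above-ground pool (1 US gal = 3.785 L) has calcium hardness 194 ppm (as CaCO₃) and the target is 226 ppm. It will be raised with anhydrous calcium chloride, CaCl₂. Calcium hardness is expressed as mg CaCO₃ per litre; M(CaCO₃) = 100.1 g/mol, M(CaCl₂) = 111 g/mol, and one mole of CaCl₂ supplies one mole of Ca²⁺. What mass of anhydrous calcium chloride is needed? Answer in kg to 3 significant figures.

(a) Volume: 671 m³ = 671,000 L.
(a) CYA to add: (67 − 24) = 43 mg/L × 671,000 L = 28,850 g cyanuric acid.
(a) At 98% purity: 28,850 / 0.98 = 29,440 g product.

(b) Volume: 8,750 US gal × 3.785 L/gal = 33,119 L.
(b) Hardness to add: (226 − 194) = 32 mg/L as CaCO₃ × 33,119 L = 1060 g as CaCO₃.
(b) Moles of Ca²⁺ (1 mol Ca²⁺ ≡ 1 mol CaCO₃): 1060 / 100.1 g/mol = 10.59 mol.
(b) Mass of CaCl₂: 10.59 × 111 = 1175 g.

(a) 29.4 kg; (b) 1.18 kg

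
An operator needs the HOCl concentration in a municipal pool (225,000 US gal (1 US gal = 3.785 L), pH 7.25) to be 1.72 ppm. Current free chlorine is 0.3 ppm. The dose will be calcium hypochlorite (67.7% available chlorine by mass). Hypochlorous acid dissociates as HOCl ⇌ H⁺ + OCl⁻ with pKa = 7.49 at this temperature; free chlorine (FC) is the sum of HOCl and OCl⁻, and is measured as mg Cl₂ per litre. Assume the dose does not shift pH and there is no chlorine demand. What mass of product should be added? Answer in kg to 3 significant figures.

Volume: 225,000 US gal × 3.785 L/gal = 851,625 L.
[OCl⁻]/[HOCl] = 10^(pH − pKa) = 10^(7.25 − 7.49) = 0.5754; fraction as HOCl = 1/(1 + 0.5754) = 0.6347.
Free chlorine required for 1.72 ppm HOCl: 1.72 / 0.6347 = 2.71 ppm.
FC to add: 2.71 − 0.3 = 2.41 mg/L as Cl₂.
Cl₂ equivalent: 2.41 mg/L × 851,625 L = 2052 g.
Product at 67.7% available Cl: 2052 / 0.677 = 3031 g.

3.03 kg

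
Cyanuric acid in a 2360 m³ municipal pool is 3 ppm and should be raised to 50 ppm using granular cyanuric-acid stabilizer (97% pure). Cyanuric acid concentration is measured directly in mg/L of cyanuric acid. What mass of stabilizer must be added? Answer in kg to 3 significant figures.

Volume: 2360 m³ = 2,360,000 L.
CYA to add: (50 − 3) = 47 mg/L × 2,360,000 L = 110,900 g cyanuric acid.
At 97% purity: 110,900 / 0.97 = 114,400 g product.

114 kg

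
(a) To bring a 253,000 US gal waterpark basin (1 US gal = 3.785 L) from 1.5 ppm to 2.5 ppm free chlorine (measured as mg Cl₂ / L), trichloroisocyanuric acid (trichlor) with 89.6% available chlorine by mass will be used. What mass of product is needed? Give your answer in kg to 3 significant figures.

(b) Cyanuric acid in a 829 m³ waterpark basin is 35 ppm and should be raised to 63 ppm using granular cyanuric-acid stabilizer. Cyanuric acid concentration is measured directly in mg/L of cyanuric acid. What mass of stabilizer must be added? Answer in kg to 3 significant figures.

(a) Volume: 253,000 US gal × 3.785 L/gal = 957,605 L.
(a) Chlorine deficit: 2.5 − 1.5 = 1 ppm = 1 mg/L as Cl₂.
(a) Cl₂ equivalent needed: 1 mg/L × 957,605 L = 957,600 mg = 957.6 g.
(a) Product at 89.6% available chlorine: 957.6 / 0.896 = 1069 g.

(b) Volume: 829 m³ = 829,000 L.
(b) CYA to add: (63 − 35) = 28 mg/L × 829,000 L = 23,210 g cyanuric acid.

(a) 1.07 kg; (b) 23.2 kg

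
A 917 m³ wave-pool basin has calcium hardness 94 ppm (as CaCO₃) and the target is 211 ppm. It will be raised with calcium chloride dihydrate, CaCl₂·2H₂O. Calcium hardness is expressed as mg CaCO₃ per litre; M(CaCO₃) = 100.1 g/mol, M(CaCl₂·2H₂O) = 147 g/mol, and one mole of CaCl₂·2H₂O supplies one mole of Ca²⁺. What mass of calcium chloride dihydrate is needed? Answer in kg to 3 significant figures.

Volume: 917 m³ = 917,000 L.
Hardness to add: (211 − 94) = 117 mg/L as CaCO₃ × 917,000 L = 107,300 g as CaCO₃.
Moles of Ca²⁺ (1 mol Ca²⁺ ≡ 1 mol CaCO₃): 107,300 / 100.1 g/mol = 1072 mol.
Mass of CaCl₂·2H₂O: 1072 × 147 = 157,600 g.

158 kg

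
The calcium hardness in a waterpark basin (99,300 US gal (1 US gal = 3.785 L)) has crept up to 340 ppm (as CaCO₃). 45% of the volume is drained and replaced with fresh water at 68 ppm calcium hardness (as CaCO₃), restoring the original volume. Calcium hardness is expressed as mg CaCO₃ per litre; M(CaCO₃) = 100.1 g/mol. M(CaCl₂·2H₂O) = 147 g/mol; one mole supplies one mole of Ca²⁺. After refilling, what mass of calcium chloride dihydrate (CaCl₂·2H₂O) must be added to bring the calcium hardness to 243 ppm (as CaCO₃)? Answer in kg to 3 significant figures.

14.0 kg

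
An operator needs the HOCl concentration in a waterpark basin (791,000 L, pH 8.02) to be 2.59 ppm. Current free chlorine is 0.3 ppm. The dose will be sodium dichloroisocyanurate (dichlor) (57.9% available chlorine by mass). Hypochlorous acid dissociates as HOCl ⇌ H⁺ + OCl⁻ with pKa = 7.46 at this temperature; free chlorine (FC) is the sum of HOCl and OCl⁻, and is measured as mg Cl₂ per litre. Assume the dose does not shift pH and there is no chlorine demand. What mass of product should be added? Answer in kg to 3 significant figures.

16.0 kg

[OCl⁻]/[HOCl] = 10^(pH − pKa) = 10^(8.02 − 7.46) = 3.631; fraction as HOCl = 1/(1 + 3.631) = 0.2159.
Free chlorine required for 2.59 ppm HOCl: 2.59 / 0.2159 = 11.99 ppm.
FC to add: 11.99 − 0.3 = 11.69 mg/L as Cl₂.
Cl₂ equivalent: 11.69 mg/L × 791,000 L = 9250 g.
Product at 57.9% available Cl: 9250 / 0.579 = 15,980 g.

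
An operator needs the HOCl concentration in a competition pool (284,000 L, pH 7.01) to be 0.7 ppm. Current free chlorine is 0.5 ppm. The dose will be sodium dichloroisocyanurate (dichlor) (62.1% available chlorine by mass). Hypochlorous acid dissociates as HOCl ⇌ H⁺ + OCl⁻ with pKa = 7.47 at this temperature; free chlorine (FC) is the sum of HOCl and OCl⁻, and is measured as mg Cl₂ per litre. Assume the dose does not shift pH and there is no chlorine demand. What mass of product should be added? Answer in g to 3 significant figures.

[OCl⁻]/[HOCl] = 10^(pH − pKa) = 10^(7.01 − 7.47) = 0.3467; fraction as HOCl = 1/(1 + 0.3467) = 0.7425.
Free chlorine required for 0.7 ppm HOCl: 0.7 / 0.7425 = 0.9427 ppm.
FC to add: 0.9427 − 0.5 = 0.4427 mg/L as Cl₂.
Cl₂ equivalent: 0.4427 mg/L × 284,000 L = 125.7 g.
Product at 62.1% available Cl: 125.7 / 0.621 = 202.5 g.

202 g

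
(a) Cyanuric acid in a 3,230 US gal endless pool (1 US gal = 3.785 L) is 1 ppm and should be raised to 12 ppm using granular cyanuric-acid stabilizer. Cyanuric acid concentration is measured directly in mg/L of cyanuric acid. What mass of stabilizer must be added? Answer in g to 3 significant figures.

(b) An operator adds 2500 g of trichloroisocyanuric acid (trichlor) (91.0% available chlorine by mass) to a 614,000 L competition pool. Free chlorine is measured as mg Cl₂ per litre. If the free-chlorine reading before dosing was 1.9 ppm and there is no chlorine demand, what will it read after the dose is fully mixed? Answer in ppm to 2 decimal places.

(a) 134 g; (b) 5.61 ppm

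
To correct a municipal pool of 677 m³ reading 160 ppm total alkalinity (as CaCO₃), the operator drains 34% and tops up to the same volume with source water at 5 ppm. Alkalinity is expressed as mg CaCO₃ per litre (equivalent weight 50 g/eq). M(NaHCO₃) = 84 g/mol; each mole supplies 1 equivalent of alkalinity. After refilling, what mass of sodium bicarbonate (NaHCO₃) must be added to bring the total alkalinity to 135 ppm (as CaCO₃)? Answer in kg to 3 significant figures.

31.5 kg

Volume: 677 m³ = 677,000 L.
After draining 34% and refilling: 160 × 0.66 + 5 × 0.34 = 107.3 ppm.
Deficit to target: 135 − 107.3 = 27.7 mg/L.
As CaCO₃: 27.7 mg/L × 677,000 L = 18,750 g; ÷ 50 g/eq ÷ 1 = 375.1 mol NaHCO₃.
Mass: 375.1 × 84 = 31,500 g.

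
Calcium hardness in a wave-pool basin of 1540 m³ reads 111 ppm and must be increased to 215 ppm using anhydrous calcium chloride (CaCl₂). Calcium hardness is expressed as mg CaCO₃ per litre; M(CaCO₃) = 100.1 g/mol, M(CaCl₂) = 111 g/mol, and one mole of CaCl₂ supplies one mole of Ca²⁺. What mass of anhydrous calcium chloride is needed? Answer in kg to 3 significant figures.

Volume: 1540 m³ = 1,540,000 L.
Hardness to add: (215 − 111) = 104 mg/L as CaCO₃ × 1,540,000 L = 160,200 g as CaCO₃.
Moles of Ca²⁺ (1 mol Ca²⁺ ≡ 1 mol CaCO₃): 160,200 / 100.1 g/mol = 1600 mol.
Mass of CaCl₂: 1600 × 111 = 177,600 g.

178 kg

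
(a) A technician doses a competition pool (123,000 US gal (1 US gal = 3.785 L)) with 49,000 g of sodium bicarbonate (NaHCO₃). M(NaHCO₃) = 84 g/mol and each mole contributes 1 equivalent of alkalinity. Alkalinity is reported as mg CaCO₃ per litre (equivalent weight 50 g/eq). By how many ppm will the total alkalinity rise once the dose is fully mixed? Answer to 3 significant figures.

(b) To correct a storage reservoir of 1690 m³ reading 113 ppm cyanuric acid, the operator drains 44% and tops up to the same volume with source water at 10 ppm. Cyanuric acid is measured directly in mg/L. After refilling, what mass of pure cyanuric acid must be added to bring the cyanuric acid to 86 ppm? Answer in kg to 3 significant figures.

(a) 62.6 ppm; (b) 31.0 kg

(a) Volume: 123,000 US gal × 3.785 L/gal = 465,555 L.
(a) Moles of NaHCO₃: 49,000 g ÷ 84 g/mol = 583.3 mol → 583.3 eq of alkalinity.
(a) As CaCO₃: 583.3 eq × 50 g/eq = 29,170 g.
(a) Rise: 29,170 g / 465,555 L × 1000 = 62.65 mg/L.

(b) Volume: 1690 m³ = 1,690,000 L.
(b) After draining 44% and refilling: 113 × 0.56 + 10 × 0.44 = 67.68 ppm.
(b) Deficit to target: 86 − 67.68 = 18.32 mg/L.
(b) Mass: 18.32 mg/L × 1,690,000 L = 30,960 g cyanuric acid.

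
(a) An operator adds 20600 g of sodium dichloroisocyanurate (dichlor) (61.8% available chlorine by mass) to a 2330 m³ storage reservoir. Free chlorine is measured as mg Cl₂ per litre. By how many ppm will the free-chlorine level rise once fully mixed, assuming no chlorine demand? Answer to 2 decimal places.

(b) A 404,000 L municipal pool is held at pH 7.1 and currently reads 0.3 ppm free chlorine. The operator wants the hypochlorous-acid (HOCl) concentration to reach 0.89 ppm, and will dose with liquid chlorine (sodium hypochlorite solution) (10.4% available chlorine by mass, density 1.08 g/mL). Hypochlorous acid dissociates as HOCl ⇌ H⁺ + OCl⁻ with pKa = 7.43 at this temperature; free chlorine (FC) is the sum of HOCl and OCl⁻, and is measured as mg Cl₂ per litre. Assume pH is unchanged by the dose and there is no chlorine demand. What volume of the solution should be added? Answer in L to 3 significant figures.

(a) 5.46 ppm; (b) 3.62 L

(a) Volume: 2330 m³ = 2,330,000 L.
(a) Available chlorine delivered: 20,600 g × 0.618 = 12,730 g as Cl₂.
(a) Concentration rise: 12,730 g / 2,330,000 L = 5.464 mg/L = 5.46 ppm.

(b) [OCl⁻]/[HOCl] = 10^(pH − pKa) = 10^(7.1 − 7.43) = 0.4677; fraction as HOCl = 1/(1 + 0.4677) = 0.6813.
(b) Free chlorine required for 0.89 ppm HOCl: 0.89 / 0.6813 = 1.306 ppm.
(b) FC to add: 1.306 − 0.3 = 1.006 mg/L as Cl₂.
(b) Cl₂ equivalent: 1.006 mg/L × 404,000 L = 406.5 g.
(b) Product at 10.4% available Cl: 406.5 / 0.104 = 3909 g.
(b) Volume: 3909 g ÷ 1.08 g/mL = 3619 mL.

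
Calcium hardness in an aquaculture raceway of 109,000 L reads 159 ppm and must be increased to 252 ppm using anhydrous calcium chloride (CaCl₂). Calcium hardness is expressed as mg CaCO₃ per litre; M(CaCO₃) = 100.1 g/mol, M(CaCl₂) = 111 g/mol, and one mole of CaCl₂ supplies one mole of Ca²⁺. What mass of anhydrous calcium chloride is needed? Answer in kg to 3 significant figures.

11.2 kg

Hardness to add: (252 − 159) = 93 mg/L as CaCO₃ × 109,000 L = 10,140 g as CaCO₃.
Moles of Ca²⁺ (1 mol Ca²⁺ ≡ 1 mol CaCO₃): 10,140 / 100.1 g/mol = 101.3 mol.
Mass of CaCl₂: 101.3 × 111 = 11,240 g.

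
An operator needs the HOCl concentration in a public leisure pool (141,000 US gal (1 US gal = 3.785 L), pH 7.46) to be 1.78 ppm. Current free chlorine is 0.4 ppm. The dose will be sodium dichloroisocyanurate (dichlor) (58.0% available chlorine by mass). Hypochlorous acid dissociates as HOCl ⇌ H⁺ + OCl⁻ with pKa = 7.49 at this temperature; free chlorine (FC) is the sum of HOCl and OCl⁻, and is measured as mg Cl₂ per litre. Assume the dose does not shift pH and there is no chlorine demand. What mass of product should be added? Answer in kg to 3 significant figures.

Volume: 141,000 US gal × 3.785 L/gal = 533,685 L.
[OCl⁻]/[HOCl] = 10^(pH − pKa) = 10^(7.46 − 7.49) = 0.9333; fraction as HOCl = 1/(1 + 0.9333) = 0.5173.
Free chlorine required for 1.78 ppm HOCl: 1.78 / 0.5173 = 3.441 ppm.
FC to add: 3.441 − 0.4 = 3.041 mg/L as Cl₂.
Cl₂ equivalent: 3.041 mg/L × 533,685 L = 1623 g.
Product at 58.0% available Cl: 1623 / 0.58 = 2798 g.

2.80 kg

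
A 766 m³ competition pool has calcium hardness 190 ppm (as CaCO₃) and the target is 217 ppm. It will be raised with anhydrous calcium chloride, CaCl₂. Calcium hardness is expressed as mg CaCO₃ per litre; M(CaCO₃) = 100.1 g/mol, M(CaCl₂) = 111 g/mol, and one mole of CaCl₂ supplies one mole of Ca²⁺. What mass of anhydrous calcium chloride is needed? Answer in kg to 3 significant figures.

Volume: 766 m³ = 766,000 L.
Hardness to add: (217 − 190) = 27 mg/L as CaCO₃ × 766,000 L = 20,680 g as CaCO₃.
Moles of Ca²⁺ (1 mol Ca²⁺ ≡ 1 mol CaCO₃): 20,680 / 100.1 g/mol = 206.6 mol.
Mass of CaCl₂: 206.6 × 111 = 22,930 g.

22.9 kg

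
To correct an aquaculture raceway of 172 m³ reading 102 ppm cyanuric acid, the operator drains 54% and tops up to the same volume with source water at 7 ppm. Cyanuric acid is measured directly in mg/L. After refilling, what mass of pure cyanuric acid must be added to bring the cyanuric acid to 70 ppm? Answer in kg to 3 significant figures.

Volume: 172 m³ = 172,000 L.
After draining 54% and refilling: 102 × 0.46 + 7 × 0.54 = 50.7 ppm.
Deficit to target: 70 − 50.7 = 19.3 mg/L.
Mass: 19.3 mg/L × 172,000 L = 3320 g cyanuric acid.

3.32 kg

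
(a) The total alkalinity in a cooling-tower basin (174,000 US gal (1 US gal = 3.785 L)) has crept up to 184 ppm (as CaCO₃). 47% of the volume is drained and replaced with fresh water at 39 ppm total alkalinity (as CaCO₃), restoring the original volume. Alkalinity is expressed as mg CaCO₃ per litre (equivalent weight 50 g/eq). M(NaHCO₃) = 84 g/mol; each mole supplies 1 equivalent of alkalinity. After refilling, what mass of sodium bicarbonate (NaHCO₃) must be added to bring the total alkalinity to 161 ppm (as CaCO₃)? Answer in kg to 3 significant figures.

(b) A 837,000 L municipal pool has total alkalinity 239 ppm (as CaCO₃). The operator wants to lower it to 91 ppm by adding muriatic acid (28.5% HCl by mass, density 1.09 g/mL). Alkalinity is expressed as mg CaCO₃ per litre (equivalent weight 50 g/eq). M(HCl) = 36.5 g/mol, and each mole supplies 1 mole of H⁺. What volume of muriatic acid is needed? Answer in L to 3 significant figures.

(a) Volume: 174,000 US gal × 3.785 L/gal = 658,590 L.
(a) After draining 47% and refilling: 184 × 0.53 + 39 × 0.47 = 115.85 ppm.
(a) Deficit to target: 161 − 115.85 = 45.15 mg/L.
(a) As CaCO₃: 45.15 mg/L × 658,590 L = 29,740 g; ÷ 50 g/eq ÷ 1 = 594.7 mol NaHCO₃.
(a) Mass: 594.7 × 84 = 49,960 g.

(b) Alkalinity to neutralize: (239 − 91) = 148 mg/L as CaCO₃ × 837,000 L = 123,900 g as CaCO₃.
(b) Equivalents of H⁺ required: 123,900 ÷ 50 g/eq = 2478 eq = 2478 mol HCl.
(b) Mass of HCl: 2478 × 36.5 = 90,430 g.
(b) Mass of 28.5% solution: 90,430 / 0.285 = 317,300 g.
(b) Volume: 317,300 g ÷ 1.09 g/mL = 291,100 mL.

(a) 50.0 kg; (b) 291 L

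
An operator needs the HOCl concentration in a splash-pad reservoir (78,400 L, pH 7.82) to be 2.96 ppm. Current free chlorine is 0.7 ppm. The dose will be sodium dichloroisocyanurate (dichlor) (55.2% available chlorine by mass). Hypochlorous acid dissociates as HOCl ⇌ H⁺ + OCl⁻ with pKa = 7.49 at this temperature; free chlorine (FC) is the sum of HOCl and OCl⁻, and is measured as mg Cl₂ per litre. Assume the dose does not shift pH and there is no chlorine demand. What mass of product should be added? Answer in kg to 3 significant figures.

1.22 kg

[OCl⁻]/[HOCl] = 10^(pH − pKa) = 10^(7.82 − 7.49) = 2.138; fraction as HOCl = 1/(1 + 2.138) = 0.3187.
Free chlorine required for 2.96 ppm HOCl: 2.96 / 0.3187 = 9.288 ppm.
FC to add: 9.288 − 0.7 = 8.588 mg/L as Cl₂.
Cl₂ equivalent: 8.588 mg/L × 78,400 L = 673.3 g.
Product at 55.2% available Cl: 673.3 / 0.552 = 1220 g.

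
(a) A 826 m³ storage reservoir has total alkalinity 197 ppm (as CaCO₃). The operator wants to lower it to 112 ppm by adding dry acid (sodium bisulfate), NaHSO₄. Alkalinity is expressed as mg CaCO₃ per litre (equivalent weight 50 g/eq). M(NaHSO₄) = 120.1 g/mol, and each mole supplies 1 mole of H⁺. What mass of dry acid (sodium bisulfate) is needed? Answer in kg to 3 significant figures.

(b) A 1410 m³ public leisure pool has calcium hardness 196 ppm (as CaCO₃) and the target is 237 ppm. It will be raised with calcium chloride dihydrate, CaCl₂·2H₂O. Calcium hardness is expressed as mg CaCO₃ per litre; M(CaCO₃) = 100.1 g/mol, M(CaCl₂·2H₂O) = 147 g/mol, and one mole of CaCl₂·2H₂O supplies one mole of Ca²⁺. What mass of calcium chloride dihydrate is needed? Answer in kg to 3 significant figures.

(a) 169 kg; (b) 84.9 kg

(a) Volume: 826 m³ = 826,000 L.
(a) Alkalinity to neutralize: (197 − 112) = 85 mg/L as CaCO₃ × 826,000 L = 70,210 g as CaCO₃.
(a) Equivalents of H⁺ required: 70,210 ÷ 50 g/eq = 1404 eq = 1404 mol NaHSO₄.
(a) Mass of NaHSO₄: 1404 × 120.1 = 168,600 g.

(b) Volume: 1410 m³ = 1,410,000 L.
(b) Hardness to add: (237 − 196) = 41 mg/L as CaCO₃ × 1,410,000 L = 57,810 g as CaCO₃.
(b) Moles of Ca²⁺ (1 mol Ca²⁺ ≡ 1 mol CaCO₃): 57,810 / 100.1 g/mol = 577.5 mol.
(b) Mass of CaCl₂·2H₂O: 577.5 × 147 = 84,900 g.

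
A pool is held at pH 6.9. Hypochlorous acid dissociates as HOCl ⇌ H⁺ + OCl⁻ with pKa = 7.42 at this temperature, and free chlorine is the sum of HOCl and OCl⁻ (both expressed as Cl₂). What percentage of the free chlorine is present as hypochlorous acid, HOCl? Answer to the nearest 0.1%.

[OCl⁻]/[HOCl] = 10^(pH − pKa) = 10^(6.9 − 7.42) = 10^-0.52 = 0.302.
Fraction as HOCl = 1 / (1 + 0.302) = 0.7681.

76.8%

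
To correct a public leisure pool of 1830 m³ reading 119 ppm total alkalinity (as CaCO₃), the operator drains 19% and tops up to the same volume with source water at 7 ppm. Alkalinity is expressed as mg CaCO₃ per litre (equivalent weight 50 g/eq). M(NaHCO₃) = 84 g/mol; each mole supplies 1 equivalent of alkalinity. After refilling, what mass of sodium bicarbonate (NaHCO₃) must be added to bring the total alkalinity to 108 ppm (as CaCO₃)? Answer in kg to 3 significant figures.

31.6 kg

Volume: 1830 m³ = 1,830,000 L.
After draining 19% and refilling: 119 × 0.81 + 7 × 0.19 = 97.72 ppm.
Deficit to target: 108 − 97.72 = 10.28 mg/L.
As CaCO₃: 10.28 mg/L × 1,830,000 L = 18,810 g; ÷ 50 g/eq ÷ 1 = 376.2 mol NaHCO₃.
Mass: 376.2 × 84 = 31,600 g.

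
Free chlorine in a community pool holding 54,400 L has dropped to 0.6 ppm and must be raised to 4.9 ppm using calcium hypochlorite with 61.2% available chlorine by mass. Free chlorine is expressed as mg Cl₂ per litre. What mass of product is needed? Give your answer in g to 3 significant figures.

382 g

Chlorine deficit: 4.9 − 0.6 = 4.3 ppm = 4.3 mg/L as Cl₂.
Cl₂ equivalent needed: 4.3 mg/L × 54,400 L = 233,900 mg = 233.9 g.
Product at 61.2% available chlorine: 233.9 / 0.612 = 382.2 g.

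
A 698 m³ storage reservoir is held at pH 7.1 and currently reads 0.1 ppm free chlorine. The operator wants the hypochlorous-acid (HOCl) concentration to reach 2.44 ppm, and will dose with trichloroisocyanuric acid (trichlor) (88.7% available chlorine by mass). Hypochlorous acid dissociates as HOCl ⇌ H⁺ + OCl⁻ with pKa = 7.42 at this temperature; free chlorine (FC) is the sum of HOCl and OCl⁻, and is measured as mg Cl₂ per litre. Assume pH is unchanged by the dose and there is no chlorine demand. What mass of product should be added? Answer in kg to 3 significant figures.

Volume: 698 m³ = 698,000 L.
[OCl⁻]/[HOCl] = 10^(pH − pKa) = 10^(7.1 − 7.42) = 0.4786; fraction as HOCl = 1/(1 + 0.4786) = 0.6763.
Free chlorine required for 2.44 ppm HOCl: 2.44 / 0.6763 = 3.608 ppm.
FC to add: 3.608 − 0.1 = 3.508 mg/L as Cl₂.
Cl₂ equivalent: 3.508 mg/L × 698,000 L = 2448 g.
Product at 88.7% available Cl: 2448 / 0.887 = 2760 g.

2.76 kg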